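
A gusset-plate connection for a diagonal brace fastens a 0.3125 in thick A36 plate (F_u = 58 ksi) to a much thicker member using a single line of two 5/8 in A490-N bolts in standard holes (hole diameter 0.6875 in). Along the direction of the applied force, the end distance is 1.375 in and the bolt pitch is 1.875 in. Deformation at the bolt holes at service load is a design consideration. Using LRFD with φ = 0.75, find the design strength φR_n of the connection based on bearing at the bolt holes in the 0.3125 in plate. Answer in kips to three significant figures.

Per bolt r_n = 1.2 l_c t F_u ≤ 2.4 d t F_u; upper limit = 2.4 × 0.625 × 0.3125 × 58 = 27.19 kips.
Edge bolt: l_c = 1.375 − 0.6875/2 = 1.031 in → 1.2 × 1.031 × 0.3125 × 58 = 22.43 → r_n = 22.43 kips.
Interior bolts: l_c = 1.875 − 0.6875 = 1.188 in → 1.2 × 1.188 × 0.3125 × 58 = 25.83 → r_n = 25.83 kips.
R_n = 1 × 22.43 + 1 × 25.83 = 48.26 kips.
Design strength φR_n = 0.75 × 48.26 = 36.2 kips.

36.2 kips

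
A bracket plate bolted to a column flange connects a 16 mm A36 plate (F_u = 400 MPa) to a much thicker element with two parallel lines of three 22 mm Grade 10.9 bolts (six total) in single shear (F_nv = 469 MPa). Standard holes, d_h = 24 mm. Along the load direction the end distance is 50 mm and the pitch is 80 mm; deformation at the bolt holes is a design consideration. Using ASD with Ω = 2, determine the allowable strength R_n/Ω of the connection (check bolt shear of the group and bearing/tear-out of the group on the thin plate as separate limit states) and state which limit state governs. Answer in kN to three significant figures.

Bolt shear: A_b = π·22²/4 = 380.1 mm²; R_n = 469 × 380.1 × 6 × 1 / 1000 = 1070 kN → 1070 / 2 = 535 kN.
Bearing (1.2 l_c t F_u ≤ 2.4 d t F_u): upper limit = 2.4·22·16·400 / 1000 = 337.9 kN.
  Edge l_c = 50 − 24/2 = 38 → r_n = 291.8 kN; interior l_c = 80 − 24 = 56 → r_n = 337.9 kN.
  R_n,bearing = 2·291.8 + 4·337.9 = 1935 kN → 1935 / 2 = 968 kN.
Bolt shear governs: 535 kN.

535 kN (bolt shear governs)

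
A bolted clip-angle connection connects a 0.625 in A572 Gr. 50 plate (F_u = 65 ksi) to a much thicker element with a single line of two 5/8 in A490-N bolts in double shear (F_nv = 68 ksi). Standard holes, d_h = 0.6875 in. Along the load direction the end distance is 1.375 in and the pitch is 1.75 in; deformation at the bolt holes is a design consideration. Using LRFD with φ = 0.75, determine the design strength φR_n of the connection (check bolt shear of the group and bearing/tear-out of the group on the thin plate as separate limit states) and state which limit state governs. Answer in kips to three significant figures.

62.6 kips (bolt shear governs)

Bolt shear: A_b = π·0.625²/4 = 0.3068 in²; R_n = 68 × 0.3068 × 2 × 2 = 83.45 kips → 0.75 × 83.45 = 62.6 kips.
Bearing (1.2 l_c t F_u ≤ 2.4 d t F_u): upper limit = 2.4·0.625·0.625·65 = 60.94 kips.
  Edge l_c = 1.375 − 0.6875/2 = 1.031 → r_n = 50.27 kips; interior l_c = 1.75 − 0.6875 = 1.062 → r_n = 51.8 kips.
  R_n,bearing = 1·50.27 + 1·51.8 = 102.1 kips → 0.75 × 102.1 = 76.6 kips.
Bolt shear governs: 62.6 kips.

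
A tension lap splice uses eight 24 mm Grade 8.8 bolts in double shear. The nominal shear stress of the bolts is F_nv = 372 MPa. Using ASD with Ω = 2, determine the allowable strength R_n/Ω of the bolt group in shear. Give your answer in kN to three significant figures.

A_b = π × 24² / 4 = 452.4 mm².
R_n = F_nv · A_b · n · n_s = 372 × 452.4 × 8 × 2 / 1000 = 2693 kN.
Allowable strength R_n/Ω = 2693 / 2 = 1350 kN.

1350 kN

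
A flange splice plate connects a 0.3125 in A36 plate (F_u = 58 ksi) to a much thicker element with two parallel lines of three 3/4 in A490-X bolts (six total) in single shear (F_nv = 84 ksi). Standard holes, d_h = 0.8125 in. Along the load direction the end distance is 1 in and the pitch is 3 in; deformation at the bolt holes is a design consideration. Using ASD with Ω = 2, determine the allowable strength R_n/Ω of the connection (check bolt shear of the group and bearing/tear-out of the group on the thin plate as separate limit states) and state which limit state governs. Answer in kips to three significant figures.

Bolt shear: A_b = π·0.75²/4 = 0.4418 in²; R_n = 84 × 0.4418 × 6 × 1 = 222.7 kips → 222.7 / 2 = 111 kips.
Bearing (1.2 l_c t F_u ≤ 2.4 d t F_u): upper limit = 2.4·0.75·0.3125·58 = 32.62 kips.
  Edge l_c = 1 − 0.8125/2 = 0.5938 → r_n = 12.91 kips; interior l_c = 3 − 0.8125 = 2.188 → r_n = 32.62 kips.
  R_n,bearing = 2·12.91 + 4·32.62 = 156.3 kips → 156.3 / 2 = 78.2 kips.
Bearing governs: 78.2 kips.

78.2 kips (bearing governs)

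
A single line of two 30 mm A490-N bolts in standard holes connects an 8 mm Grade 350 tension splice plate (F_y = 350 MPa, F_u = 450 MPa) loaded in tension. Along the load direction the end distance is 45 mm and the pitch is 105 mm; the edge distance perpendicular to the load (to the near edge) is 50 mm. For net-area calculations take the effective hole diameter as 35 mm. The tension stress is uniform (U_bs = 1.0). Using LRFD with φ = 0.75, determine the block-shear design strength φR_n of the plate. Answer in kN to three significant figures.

246 kN

Shear plane L_v = 45 + 1·105 = 150 mm; A_gv = 150 × 8 = 1200 mm².
A_nv = (150 − 1.5·35) × 8 = 780 mm².
A_nt = (50 − 0.5·35) × 8 = 260 mm².
0.6 F_u A_nv = 210.6 kN; 0.6 F_y A_gv = 252 kN → shear rupture governs the shear term.
R_n = 210.6 + 1.0 × 450 × 260 / 1000 = 327.6 kN.
Design strength φR_n = 0.75 × 327.6 = 246 kN.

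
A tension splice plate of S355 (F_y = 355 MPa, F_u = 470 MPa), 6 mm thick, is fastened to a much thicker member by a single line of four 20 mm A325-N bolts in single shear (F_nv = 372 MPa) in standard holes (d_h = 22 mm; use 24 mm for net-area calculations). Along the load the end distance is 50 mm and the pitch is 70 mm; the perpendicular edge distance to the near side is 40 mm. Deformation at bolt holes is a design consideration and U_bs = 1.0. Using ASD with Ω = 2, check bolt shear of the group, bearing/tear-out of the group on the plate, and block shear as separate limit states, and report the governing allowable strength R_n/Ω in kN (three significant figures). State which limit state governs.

188 kN (block shear governs)

Bolt shear: A_b = π·20²/4 = 314.2 mm²; R_n = 372 × 314.2 × 4 × 1 / 1000 = 467.5 kN → 467.5 / 2 = 234 kN.
Bearing: edge l_c = 39, r_n = 132 kN; interior l_c = 48, r_n = 135.4 kN; R_n = 132 + 3·135.4 = 538.1 kN → 269 kN.
Block shear: A_gv = 1560, A_nv = 1056, A_nt = 168 mm²; R_n = min(0.6F_uA_nv, 0.6F_yA_gv) + U_bs·F_u·A_nt = 376.8 kN → 188 kN.
Block shear governs: 188 kN.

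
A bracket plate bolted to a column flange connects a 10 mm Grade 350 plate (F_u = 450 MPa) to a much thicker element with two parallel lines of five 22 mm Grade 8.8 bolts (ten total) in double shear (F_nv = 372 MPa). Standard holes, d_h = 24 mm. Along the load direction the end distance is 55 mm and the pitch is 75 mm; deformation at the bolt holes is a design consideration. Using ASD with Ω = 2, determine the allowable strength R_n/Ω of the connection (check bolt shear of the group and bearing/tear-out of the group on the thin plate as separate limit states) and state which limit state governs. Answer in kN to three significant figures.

1180 kN (bearing governs)

Bolt shear: A_b = π·22²/4 = 380.1 mm²; R_n = 372 × 380.1 × 10 × 2 / 1000 = 2828 kN → 2828 / 2 = 1410 kN.
Bearing (1.2 l_c t F_u ≤ 2.4 d t F_u): upper limit = 2.4·22·10·450 / 1000 = 237.6 kN.
  Edge l_c = 55 − 24/2 = 43 → r_n = 232.2 kN; interior l_c = 75 − 24 = 51 → r_n = 237.6 kN.
  R_n,bearing = 2·232.2 + 8·237.6 = 2365 kN → 2365 / 2 = 1180 kN.
Bearing governs: 1180 kN.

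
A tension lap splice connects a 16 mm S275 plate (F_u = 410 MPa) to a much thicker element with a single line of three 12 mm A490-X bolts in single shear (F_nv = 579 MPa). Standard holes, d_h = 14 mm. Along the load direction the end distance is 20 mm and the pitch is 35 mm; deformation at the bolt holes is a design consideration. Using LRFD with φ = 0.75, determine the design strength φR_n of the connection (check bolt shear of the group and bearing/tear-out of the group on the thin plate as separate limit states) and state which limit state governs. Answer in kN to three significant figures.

147 kN (bolt shear governs)

Bolt shear: A_b = π·12²/4 = 113.1 mm²; R_n = 579 × 113.1 × 3 × 1 / 1000 = 196.5 kN → 0.75 × 196.5 = 147 kN.
Bearing (1.2 l_c t F_u ≤ 2.4 d t F_u): upper limit = 2.4·12·16·410 / 1000 = 188.9 kN.
  Edge l_c = 20 − 14/2 = 13 → r_n = 102.3 kN; interior l_c = 35 − 14 = 21 → r_n = 165.3 kN.
  R_n,bearing = 1·102.3 + 2·165.3 = 433 kN → 0.75 × 433 = 325 kN.
Bolt shear governs: 147 kN.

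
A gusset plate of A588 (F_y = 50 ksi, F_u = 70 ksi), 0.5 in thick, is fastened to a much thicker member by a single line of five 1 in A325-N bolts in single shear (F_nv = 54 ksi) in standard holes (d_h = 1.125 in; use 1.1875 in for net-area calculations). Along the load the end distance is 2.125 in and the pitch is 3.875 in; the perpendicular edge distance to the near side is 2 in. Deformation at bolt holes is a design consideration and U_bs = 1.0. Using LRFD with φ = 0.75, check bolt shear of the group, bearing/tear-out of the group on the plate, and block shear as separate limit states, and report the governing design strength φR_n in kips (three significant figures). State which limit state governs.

Bolt shear: A_b = π·1²/4 = 0.7854 in²; R_n = 54 × 0.7854 × 5 × 1 = 212.1 kips → 0.75 × 212.1 = 159 kips.
Bearing: edge l_c = 1.562, r_n = 65.62 kips; interior l_c = 2.75, r_n = 84 kips; R_n = 65.62 + 4·84 = 401.6 kips → 301 kips.
Block shear: A_gv = 8.812, A_nv = 6.141, A_nt = 0.7031 in²; R_n = min(0.6F_uA_nv, 0.6F_yA_gv) + U_bs·F_u·A_nt = 307.1 kips → 230 kips.
Bolt shear governs: 159 kips.

159 kips (bolt shear governs)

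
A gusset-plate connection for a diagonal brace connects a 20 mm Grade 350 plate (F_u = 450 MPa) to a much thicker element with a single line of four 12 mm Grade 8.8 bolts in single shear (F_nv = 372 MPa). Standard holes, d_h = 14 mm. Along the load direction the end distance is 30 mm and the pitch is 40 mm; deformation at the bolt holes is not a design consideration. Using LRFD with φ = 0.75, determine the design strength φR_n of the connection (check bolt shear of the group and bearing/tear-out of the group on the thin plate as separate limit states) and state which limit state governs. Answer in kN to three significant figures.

Bolt shear: A_b = π·12²/4 = 113.1 mm²; R_n = 372 × 113.1 × 4 × 1 / 1000 = 168.3 kN → 0.75 × 168.3 = 126 kN.
Bearing (1.5 l_c t F_u ≤ 3.0 d t F_u): upper limit = 3.0·12·20·450 / 1000 = 324 kN.
  Edge l_c = 30 − 14/2 = 23 → r_n = 310.5 kN; interior l_c = 40 − 14 = 26 → r_n = 324 kN.
  R_n,bearing = 1·310.5 + 3·324 = 1282 kN → 0.75 × 1282 = 962 kN.
Bolt shear governs: 126 kN.

126 kN (bolt shear governs)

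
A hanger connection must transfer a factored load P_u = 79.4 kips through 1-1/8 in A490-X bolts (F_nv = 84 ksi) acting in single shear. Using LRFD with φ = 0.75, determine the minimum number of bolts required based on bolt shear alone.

2 bolts

A_b = π·1.125²/4 = 0.994 in².
Per-bolt design strength φR_n = 0.75 × 84 × 0.994 × 1 = 62.62 kips.
n ≥ 79.4 / 62.62 = 1.268 → use 2 bolts.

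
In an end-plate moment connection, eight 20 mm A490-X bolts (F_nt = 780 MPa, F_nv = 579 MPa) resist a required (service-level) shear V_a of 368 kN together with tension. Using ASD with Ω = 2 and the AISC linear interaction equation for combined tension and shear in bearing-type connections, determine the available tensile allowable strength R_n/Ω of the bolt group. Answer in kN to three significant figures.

A_b = π·20²/4 = 314.2 mm²; f_rv = 368 × 1000 / (8 × 314.2) = 146.4 MPa.
F'_nt = 1.3 F_nt − (Ω F_nt / F_nv) f_rv = 1.3·780 − (2·780/579)·146.4 = 619.5 MPa, capped at F_nt → F'_nt = 619.5 MPa.
R_n = F'_nt · A_b · n = 619.5 × 314.2 × 8 / 1000 = 1557 kN.
Allowable strength R_n/Ω = 1557 / 2 = 778 kN.

778 kN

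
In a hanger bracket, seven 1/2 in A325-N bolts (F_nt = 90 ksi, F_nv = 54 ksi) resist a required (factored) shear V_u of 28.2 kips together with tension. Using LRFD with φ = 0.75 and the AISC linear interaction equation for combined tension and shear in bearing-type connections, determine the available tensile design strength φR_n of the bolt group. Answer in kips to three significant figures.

A_b = π·0.5²/4 = 0.1963 in²; f_rv = 28.2 / (7 × 0.1963) = 20.52 ksi.
F'_nt = 1.3 F_nt − (F_nt / φF_nv) f_rv = 1.3·90 − (90/(0.75·54))·20.52 = 71.41 ksi, capped at F_nt → F'_nt = 71.41 ksi.
R_n = F'_nt · A_b · n = 71.41 × 0.1963 × 7 = 98.14 kips.
Design strength φR_n = 0.75 × 98.14 = 73.6 kips.

73.6 kips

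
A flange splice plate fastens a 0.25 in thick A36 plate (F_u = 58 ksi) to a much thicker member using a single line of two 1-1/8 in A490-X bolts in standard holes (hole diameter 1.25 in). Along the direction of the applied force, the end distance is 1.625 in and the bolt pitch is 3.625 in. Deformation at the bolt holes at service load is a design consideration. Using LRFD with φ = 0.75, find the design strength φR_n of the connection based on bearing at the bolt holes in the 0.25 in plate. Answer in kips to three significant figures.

Per bolt r_n = 1.2 l_c t F_u ≤ 2.4 d t F_u; upper limit = 2.4 × 1.125 × 0.25 × 58 = 39.15 kips.
Edge bolt: l_c = 1.625 − 1.25/2 = 1 in → 1.2 × 1 × 0.25 × 58 = 17.4 → r_n = 17.4 kips.
Interior bolts: l_c = 3.625 − 1.25 = 2.375 in → 1.2 × 2.375 × 0.25 × 58 = 41.33 → r_n = 39.15 kips.
R_n = 1 × 17.4 + 1 × 39.15 = 56.55 kips.
Design strength φR_n = 0.75 × 56.55 = 42.4 kips.

42.4 kips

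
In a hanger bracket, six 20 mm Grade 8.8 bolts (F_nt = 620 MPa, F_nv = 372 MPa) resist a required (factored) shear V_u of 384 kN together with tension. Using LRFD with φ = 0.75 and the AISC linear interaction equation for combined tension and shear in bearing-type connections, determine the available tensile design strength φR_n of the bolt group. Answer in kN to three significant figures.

A_b = π·20²/4 = 314.2 mm²; f_rv = 384 × 1000 / (6 × 314.2) = 203.7 MPa.
F'_nt = 1.3 F_nt − (F_nt / φF_nv) f_rv = 1.3·620 − (620/(0.75·372))·203.7 = 353.3 MPa, capped at F_nt → F'_nt = 353.3 MPa.
R_n = F'_nt · A_b · n = 353.3 × 314.2 × 6 / 1000 = 665.9 kN.
Design strength φR_n = 0.75 × 665.9 = 499 kN.

499 kN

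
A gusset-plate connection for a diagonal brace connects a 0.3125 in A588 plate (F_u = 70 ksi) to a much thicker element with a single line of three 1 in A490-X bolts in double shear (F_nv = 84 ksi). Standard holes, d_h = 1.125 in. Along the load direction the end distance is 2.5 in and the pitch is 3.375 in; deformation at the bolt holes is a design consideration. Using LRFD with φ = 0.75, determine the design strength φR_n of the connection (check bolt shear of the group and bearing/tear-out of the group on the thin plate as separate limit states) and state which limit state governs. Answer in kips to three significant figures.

Bolt shear: A_b = π·1²/4 = 0.7854 in²; R_n = 84 × 0.7854 × 3 × 2 = 395.8 kips → 0.75 × 395.8 = 297 kips.
Bearing (1.2 l_c t F_u ≤ 2.4 d t F_u): upper limit = 2.4·1·0.3125·70 = 52.5 kips.
  Edge l_c = 2.5 − 1.125/2 = 1.938 → r_n = 50.86 kips; interior l_c = 3.375 − 1.125 = 2.25 → r_n = 52.5 kips.
  R_n,bearing = 1·50.86 + 2·52.5 = 155.9 kips → 0.75 × 155.9 = 117 kips.
Bearing governs: 117 kips.

117 kips (bearing governs)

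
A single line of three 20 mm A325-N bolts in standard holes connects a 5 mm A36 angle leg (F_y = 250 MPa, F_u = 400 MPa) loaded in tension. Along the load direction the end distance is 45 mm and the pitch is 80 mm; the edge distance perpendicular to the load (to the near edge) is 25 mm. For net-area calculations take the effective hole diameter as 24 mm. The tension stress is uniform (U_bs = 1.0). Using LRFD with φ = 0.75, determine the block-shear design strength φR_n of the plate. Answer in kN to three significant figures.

Shear plane L_v = 45 + 2·80 = 205 mm; A_gv = 205 × 5 = 1025 mm².
A_nv = (205 − 2.5·24) × 5 = 725 mm².
A_nt = (25 − 0.5·24) × 5 = 65 mm².
0.6 F_u A_nv = 174 kN; 0.6 F_y A_gv = 153.8 kN → shear yielding governs the shear term.
R_n = 153.8 + 1.0 × 400 × 65 / 1000 = 179.8 kN.
Design strength φR_n = 0.75 × 179.8 = 135 kN.

135 kN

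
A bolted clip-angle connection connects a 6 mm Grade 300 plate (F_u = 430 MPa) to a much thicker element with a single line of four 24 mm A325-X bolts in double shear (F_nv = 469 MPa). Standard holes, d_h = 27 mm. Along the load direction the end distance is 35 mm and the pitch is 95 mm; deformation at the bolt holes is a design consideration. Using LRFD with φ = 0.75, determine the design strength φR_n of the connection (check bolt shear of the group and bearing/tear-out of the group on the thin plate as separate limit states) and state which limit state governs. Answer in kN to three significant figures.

384 kN (bearing governs)

Bolt shear: A_b = π·24²/4 = 452.4 mm²; R_n = 469 × 452.4 × 4 × 2 / 1000 = 1697 kN → 0.75 × 1697 = 1270 kN.
Bearing (1.2 l_c t F_u ≤ 2.4 d t F_u): upper limit = 2.4·24·6·430 / 1000 = 148.6 kN.
  Edge l_c = 35 − 27/2 = 21.5 → r_n = 66.56 kN; interior l_c = 95 − 27 = 68 → r_n = 148.6 kN.
  R_n,bearing = 1·66.56 + 3·148.6 = 512.4 kN → 0.75 × 512.4 = 384 kN.
Bearing governs: 384 kN.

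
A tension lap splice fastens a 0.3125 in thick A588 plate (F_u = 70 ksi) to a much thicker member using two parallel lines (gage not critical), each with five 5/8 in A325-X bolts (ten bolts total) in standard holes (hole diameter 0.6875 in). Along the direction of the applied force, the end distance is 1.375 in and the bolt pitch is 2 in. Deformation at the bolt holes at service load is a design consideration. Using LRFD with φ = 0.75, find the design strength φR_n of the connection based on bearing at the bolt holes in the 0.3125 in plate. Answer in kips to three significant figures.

Per bolt r_n = 1.2 l_c t F_u ≤ 2.4 d t F_u; upper limit = 2.4 × 0.625 × 0.3125 × 70 = 32.81 kips.
Edge bolt: l_c = 1.375 − 0.6875/2 = 1.031 in → 1.2 × 1.031 × 0.3125 × 70 = 27.07 → r_n = 27.07 kips.
Interior bolts: l_c = 2 − 0.6875 = 1.312 in → 1.2 × 1.312 × 0.3125 × 70 = 34.45 → r_n = 32.81 kips.
R_n = 2 × 27.07 + 8 × 32.81 = 316.6 kips.
Design strength φR_n = 0.75 × 316.6 = 237 kips.

237 kips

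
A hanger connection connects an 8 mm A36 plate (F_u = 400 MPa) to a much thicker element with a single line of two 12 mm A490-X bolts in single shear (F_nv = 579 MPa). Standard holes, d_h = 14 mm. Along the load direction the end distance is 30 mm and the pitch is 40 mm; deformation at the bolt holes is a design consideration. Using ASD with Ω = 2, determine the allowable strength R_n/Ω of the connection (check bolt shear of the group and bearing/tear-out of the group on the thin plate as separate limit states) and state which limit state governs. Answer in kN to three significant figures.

Bolt shear: A_b = π·12²/4 = 113.1 mm²; R_n = 579 × 113.1 × 2 × 1 / 1000 = 131 kN → 131 / 2 = 65.5 kN.
Bearing (1.2 l_c t F_u ≤ 2.4 d t F_u): upper limit = 2.4·12·8·400 / 1000 = 92.16 kN.
  Edge l_c = 30 − 14/2 = 23 → r_n = 88.32 kN; interior l_c = 40 − 14 = 26 → r_n = 92.16 kN.
  R_n,bearing = 1·88.32 + 1·92.16 = 180.5 kN → 180.5 / 2 = 90.2 kN.
Bolt shear governs: 65.5 kN.

65.5 kN (bolt shear governs)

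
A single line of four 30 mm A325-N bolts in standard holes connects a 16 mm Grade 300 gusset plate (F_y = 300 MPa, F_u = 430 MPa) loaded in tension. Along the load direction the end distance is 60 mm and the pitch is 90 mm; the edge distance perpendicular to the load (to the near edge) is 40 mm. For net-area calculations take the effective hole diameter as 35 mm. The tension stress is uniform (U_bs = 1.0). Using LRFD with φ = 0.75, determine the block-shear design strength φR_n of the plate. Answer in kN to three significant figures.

759 kN

Shear plane L_v = 60 + 3·90 = 330 mm; A_gv = 330 × 16 = 5280 mm².
A_nv = (330 − 3.5·35) × 16 = 3320 mm².
A_nt = (40 − 0.5·35) × 16 = 360 mm².
0.6 F_u A_nv = 856.6 kN; 0.6 F_y A_gv = 950.4 kN → shear rupture governs the shear term.
R_n = 856.6 + 1.0 × 430 × 360 / 1000 = 1011 kN.
Design strength φR_n = 0.75 × 1011 = 759 kN.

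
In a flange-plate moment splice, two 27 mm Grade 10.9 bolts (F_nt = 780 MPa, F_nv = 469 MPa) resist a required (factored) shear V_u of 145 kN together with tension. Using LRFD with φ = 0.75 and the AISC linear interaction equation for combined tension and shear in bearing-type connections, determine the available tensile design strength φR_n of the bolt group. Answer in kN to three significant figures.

630 kN

A_b = π·27²/4 = 572.6 mm²; f_rv = 145 × 1000 / (2 × 572.6) = 126.6 MPa.
F'_nt = 1.3 F_nt − (F_nt / φF_nv) f_rv = 1.3·780 − (780/(0.75·469))·126.6 = 733.2 MPa, capped at F_nt → F'_nt = 733.2 MPa.
R_n = F'_nt · A_b · n = 733.2 × 572.6 × 2 / 1000 = 839.6 kN.
Design strength φR_n = 0.75 × 839.6 = 630 kN.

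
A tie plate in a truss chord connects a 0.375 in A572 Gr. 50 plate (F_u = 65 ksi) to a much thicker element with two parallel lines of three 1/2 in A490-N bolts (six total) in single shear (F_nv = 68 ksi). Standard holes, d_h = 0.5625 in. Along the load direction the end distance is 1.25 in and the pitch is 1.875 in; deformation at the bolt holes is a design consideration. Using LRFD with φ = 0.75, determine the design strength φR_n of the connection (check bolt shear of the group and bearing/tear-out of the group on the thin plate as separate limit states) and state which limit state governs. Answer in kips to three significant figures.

60.1 kips (bolt shear governs)

Bolt shear: A_b = π·0.5²/4 = 0.1963 in²; R_n = 68 × 0.1963 × 6 × 1 = 80.11 kips → 0.75 × 80.11 = 60.1 kips.
Bearing (1.2 l_c t F_u ≤ 2.4 d t F_u): upper limit = 2.4·0.5·0.375·65 = 29.25 kips.
  Edge l_c = 1.25 − 0.5625/2 = 0.9688 → r_n = 28.34 kips; interior l_c = 1.875 − 0.5625 = 1.312 → r_n = 29.25 kips.
  R_n,bearing = 2·28.34 + 4·29.25 = 173.7 kips → 0.75 × 173.7 = 130 kips.
Bolt shear governs: 60.1 kips.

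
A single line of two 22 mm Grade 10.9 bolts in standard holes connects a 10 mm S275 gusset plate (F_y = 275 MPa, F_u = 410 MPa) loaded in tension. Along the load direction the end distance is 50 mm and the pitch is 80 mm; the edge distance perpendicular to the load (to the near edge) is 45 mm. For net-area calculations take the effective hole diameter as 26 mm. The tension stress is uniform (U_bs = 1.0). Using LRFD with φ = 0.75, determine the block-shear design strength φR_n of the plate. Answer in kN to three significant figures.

259 kN

Shear plane L_v = 50 + 1·80 = 130 mm; A_gv = 130 × 10 = 1300 mm².
A_nv = (130 − 1.5·26) × 10 = 910 mm².
A_nt = (45 − 0.5·26) × 10 = 320 mm².
0.6 F_u A_nv = 223.9 kN; 0.6 F_y A_gv = 214.5 kN → shear yielding governs the shear term.
R_n = 214.5 + 1.0 × 410 × 320 / 1000 = 345.7 kN.
Design strength φR_n = 0.75 × 345.7 = 259 kN.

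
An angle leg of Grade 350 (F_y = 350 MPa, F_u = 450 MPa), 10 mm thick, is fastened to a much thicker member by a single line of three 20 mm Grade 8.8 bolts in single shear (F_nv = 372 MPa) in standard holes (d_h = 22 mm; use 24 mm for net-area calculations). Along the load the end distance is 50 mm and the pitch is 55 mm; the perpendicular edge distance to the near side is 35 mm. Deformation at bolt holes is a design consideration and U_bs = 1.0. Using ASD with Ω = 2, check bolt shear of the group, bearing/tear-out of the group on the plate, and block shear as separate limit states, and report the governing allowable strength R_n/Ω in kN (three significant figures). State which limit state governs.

Bolt shear: A_b = π·20²/4 = 314.2 mm²; R_n = 372 × 314.2 × 3 × 1 / 1000 = 350.6 kN → 350.6 / 2 = 175 kN.
Bearing: edge l_c = 39, r_n = 210.6 kN; interior l_c = 33, r_n = 178.2 kN; R_n = 210.6 + 2·178.2 = 567 kN → 284 kN.
Block shear: A_gv = 1600, A_nv = 1000, A_nt = 230 mm²; R_n = min(0.6F_uA_nv, 0.6F_yA_gv) + U_bs·F_u·A_nt = 373.5 kN → 187 kN.
Bolt shear governs: 175 kN.

175 kN (bolt shear governs)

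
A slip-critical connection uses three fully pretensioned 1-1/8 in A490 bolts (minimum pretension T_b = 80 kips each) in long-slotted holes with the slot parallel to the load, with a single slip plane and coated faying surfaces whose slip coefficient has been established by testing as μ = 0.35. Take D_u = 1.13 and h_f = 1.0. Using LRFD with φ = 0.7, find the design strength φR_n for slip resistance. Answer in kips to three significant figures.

R_n = μ · D_u · h_f · T_b · n_s · n_b = 0.35 × 1.13 × 1.0 × 80 × 1 × 3 = 94.92 kips.
Design strength φR_n = 0.7 × 94.92 = 66.4 kips.

66.4 kips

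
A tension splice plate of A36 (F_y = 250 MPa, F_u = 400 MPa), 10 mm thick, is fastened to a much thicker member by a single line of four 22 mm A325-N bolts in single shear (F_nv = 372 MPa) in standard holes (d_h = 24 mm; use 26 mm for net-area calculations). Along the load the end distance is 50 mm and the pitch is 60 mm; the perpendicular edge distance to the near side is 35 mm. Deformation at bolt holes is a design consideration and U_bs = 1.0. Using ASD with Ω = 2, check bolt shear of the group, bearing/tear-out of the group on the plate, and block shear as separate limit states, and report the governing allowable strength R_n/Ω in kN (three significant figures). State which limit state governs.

Bolt shear: A_b = π·22²/4 = 380.1 mm²; R_n = 372 × 380.1 × 4 × 1 / 1000 = 565.6 kN → 565.6 / 2 = 283 kN.
Bearing: edge l_c = 38, r_n = 182.4 kN; interior l_c = 36, r_n = 172.8 kN; R_n = 182.4 + 3·172.8 = 700.8 kN → 350 kN.
Block shear: A_gv = 2300, A_nv = 1390, A_nt = 220 mm²; R_n = min(0.6F_uA_nv, 0.6F_yA_gv) + U_bs·F_u·A_nt = 421.6 kN → 211 kN.
Block shear governs: 211 kN.

211 kN (block shear governs)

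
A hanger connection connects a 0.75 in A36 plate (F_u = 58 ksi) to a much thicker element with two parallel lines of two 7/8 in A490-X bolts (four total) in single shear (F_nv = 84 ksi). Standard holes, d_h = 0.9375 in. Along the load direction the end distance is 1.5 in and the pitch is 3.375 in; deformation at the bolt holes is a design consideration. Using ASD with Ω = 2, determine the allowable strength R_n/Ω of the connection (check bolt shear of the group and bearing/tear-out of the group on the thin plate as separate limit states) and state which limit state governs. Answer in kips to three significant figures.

101 kips (bolt shear governs)

Bolt shear: A_b = π·0.875²/4 = 0.6013 in²; R_n = 84 × 0.6013 × 4 × 1 = 202 kips → 202 / 2 = 101 kips.
Bearing (1.2 l_c t F_u ≤ 2.4 d t F_u): upper limit = 2.4·0.875·0.75·58 = 91.35 kips.
  Edge l_c = 1.5 − 0.9375/2 = 1.031 → r_n = 53.83 kips; interior l_c = 3.375 − 0.9375 = 2.438 → r_n = 91.35 kips.
  R_n,bearing = 2·53.83 + 2·91.35 = 290.4 kips → 290.4 / 2 = 145 kips.
Bolt shear governs: 101 kips.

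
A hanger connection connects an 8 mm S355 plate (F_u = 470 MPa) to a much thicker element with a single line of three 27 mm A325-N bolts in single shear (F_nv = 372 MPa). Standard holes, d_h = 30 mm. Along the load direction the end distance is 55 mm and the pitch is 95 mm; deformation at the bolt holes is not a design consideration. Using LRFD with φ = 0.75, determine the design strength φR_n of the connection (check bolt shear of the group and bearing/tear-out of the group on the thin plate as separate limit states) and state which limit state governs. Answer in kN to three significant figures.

479 kN (bolt shear governs)

Bolt shear: A_b = π·27²/4 = 572.6 mm²; R_n = 372 × 572.6 × 3 × 1 / 1000 = 639 kN → 0.75 × 639 = 479 kN.
Bearing (1.5 l_c t F_u ≤ 3.0 d t F_u): upper limit = 3.0·27·8·470 / 1000 = 304.6 kN.
  Edge l_c = 55 − 30/2 = 40 → r_n = 225.6 kN; interior l_c = 95 − 30 = 65 → r_n = 304.6 kN.
  R_n,bearing = 1·225.6 + 2·304.6 = 834.7 kN → 0.75 × 834.7 = 626 kN.
Bolt shear governs: 479 kN.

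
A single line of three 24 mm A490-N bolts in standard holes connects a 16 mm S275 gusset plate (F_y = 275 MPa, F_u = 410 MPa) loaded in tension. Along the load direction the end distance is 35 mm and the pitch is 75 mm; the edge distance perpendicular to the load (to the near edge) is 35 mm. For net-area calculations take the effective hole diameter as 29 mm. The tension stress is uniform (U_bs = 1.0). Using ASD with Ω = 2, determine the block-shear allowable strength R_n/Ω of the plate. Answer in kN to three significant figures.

Shear plane L_v = 35 + 2·75 = 185 mm; A_gv = 185 × 16 = 2960 mm².
A_nv = (185 − 2.5·29) × 16 = 1800 mm².
A_nt = (35 − 0.5·29) × 16 = 328 mm².
0.6 F_u A_nv = 442.8 kN; 0.6 F_y A_gv = 488.4 kN → shear rupture governs the shear term.
R_n = 442.8 + 1.0 × 410 × 328 / 1000 = 577.3 kN.
Allowable strength R_n/Ω = 577.3 / 2 = 289 kN.

289 kN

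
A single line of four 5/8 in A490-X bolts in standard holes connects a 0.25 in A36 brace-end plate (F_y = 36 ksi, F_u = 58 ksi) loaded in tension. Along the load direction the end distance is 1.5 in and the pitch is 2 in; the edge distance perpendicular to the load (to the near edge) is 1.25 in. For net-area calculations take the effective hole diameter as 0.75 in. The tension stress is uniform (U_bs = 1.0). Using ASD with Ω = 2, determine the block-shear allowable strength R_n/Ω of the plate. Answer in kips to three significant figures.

Shear plane L_v = 1.5 + 3·2 = 7.5 in; A_gv = 7.5 × 0.25 = 1.875 in².
A_nv = (7.5 − 3.5·0.75) × 0.25 = 1.219 in².
A_nt = (1.25 − 0.5·0.75) × 0.25 = 0.2188 in².
0.6 F_u A_nv = 42.41 kips; 0.6 F_y A_gv = 40.5 kips → shear yielding governs the shear term.
R_n = 40.5 + 1.0 × 58 × 0.2188 = 53.19 kips.
Allowable strength R_n/Ω = 53.19 / 2 = 26.6 kips.

26.6 kips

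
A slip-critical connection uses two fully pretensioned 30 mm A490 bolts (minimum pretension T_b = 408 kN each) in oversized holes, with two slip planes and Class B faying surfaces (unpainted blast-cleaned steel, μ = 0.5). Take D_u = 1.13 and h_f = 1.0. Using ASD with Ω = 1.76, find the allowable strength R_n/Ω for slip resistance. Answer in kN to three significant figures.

524 kN

R_n = μ · D_u · h_f · T_b · n_s · n_b = 0.5 × 1.13 × 1.0 × 408 × 2 × 2 = 922.1 kN.
Allowable strength R_n/Ω = 922.1 / 1.76 = 524 kN.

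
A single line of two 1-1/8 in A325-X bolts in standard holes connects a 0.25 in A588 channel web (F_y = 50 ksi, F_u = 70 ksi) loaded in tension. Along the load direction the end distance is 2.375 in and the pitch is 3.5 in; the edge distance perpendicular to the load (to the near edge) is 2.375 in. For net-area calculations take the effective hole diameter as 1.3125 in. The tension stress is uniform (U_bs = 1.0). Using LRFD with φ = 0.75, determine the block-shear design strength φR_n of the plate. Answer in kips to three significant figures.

Shear plane L_v = 2.375 + 1·3.5 = 5.875 in; A_gv = 5.875 × 0.25 = 1.469 in².
A_nv = (5.875 − 1.5·1.3125) × 0.25 = 0.9766 in².
A_nt = (2.375 − 0.5·1.3125) × 0.25 = 0.4297 in².
0.6 F_u A_nv = 41.02 kips; 0.6 F_y A_gv = 44.06 kips → shear rupture governs the shear term.
R_n = 41.02 + 1.0 × 70 × 0.4297 = 71.09 kips.
Design strength φR_n = 0.75 × 71.09 = 53.3 kips.

53.3 kips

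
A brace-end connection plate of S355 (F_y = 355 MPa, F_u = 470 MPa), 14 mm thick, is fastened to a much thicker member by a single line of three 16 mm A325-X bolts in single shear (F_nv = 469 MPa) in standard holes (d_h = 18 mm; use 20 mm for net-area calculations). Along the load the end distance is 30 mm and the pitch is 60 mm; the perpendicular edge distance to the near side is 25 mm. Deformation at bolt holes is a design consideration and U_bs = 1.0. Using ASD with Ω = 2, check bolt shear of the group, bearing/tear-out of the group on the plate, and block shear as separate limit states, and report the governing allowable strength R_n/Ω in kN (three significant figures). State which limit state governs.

141 kN (bolt shear governs)

Bolt shear: A_b = π·16²/4 = 201.1 mm²; R_n = 469 × 201.1 × 3 × 1 / 1000 = 282.9 kN → 282.9 / 2 = 141 kN.
Bearing: edge l_c = 21, r_n = 165.8 kN; interior l_c = 42, r_n = 252.7 kN; R_n = 165.8 + 2·252.7 = 671.2 kN → 336 kN.
Block shear: A_gv = 2100, A_nv = 1400, A_nt = 210 mm²; R_n = min(0.6F_uA_nv, 0.6F_yA_gv) + U_bs·F_u·A_nt = 493.5 kN → 247 kN.
Bolt shear governs: 141 kN.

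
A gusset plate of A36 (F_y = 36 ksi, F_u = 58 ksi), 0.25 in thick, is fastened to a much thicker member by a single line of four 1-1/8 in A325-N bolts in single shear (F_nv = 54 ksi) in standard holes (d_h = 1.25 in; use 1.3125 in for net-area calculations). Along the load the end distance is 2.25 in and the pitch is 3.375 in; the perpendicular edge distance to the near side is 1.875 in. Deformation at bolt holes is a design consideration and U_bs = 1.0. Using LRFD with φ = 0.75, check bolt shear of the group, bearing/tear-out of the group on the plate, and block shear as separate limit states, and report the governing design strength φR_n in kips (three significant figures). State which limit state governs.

63.4 kips (block shear governs)

Bolt shear: A_b = π·1.125²/4 = 0.994 in²; R_n = 54 × 0.994 × 4 × 1 = 214.7 kips → 0.75 × 214.7 = 161 kips.
Bearing: edge l_c = 1.625, r_n = 28.27 kips; interior l_c = 2.125, r_n = 36.97 kips; R_n = 28.27 + 3·36.97 = 139.2 kips → 104 kips.
Block shear: A_gv = 3.094, A_nv = 1.945, A_nt = 0.3047 in²; R_n = min(0.6F_uA_nv, 0.6F_yA_gv) + U_bs·F_u·A_nt = 84.5 kips → 63.4 kips.
Block shear governs: 63.4 kips.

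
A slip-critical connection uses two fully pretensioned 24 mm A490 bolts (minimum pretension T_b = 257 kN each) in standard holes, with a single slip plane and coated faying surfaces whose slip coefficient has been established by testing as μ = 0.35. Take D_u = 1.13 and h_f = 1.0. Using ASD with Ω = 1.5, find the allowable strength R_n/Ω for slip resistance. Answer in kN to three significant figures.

R_n = μ · D_u · h_f · T_b · n_s · n_b = 0.35 × 1.13 × 1.0 × 257 × 1 × 2 = 203.3 kN.
Allowable strength R_n/Ω = 203.3 / 1.5 = 136 kN.

136 kN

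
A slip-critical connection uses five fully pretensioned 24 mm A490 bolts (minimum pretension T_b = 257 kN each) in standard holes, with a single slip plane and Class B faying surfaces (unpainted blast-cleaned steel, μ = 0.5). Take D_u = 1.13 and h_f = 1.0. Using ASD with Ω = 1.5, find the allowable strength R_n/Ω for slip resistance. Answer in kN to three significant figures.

484 kN

R_n = μ · D_u · h_f · T_b · n_s · n_b = 0.5 × 1.13 × 1.0 × 257 × 1 × 5 = 726 kN.
Allowable strength R_n/Ω = 726 / 1.5 = 484 kN.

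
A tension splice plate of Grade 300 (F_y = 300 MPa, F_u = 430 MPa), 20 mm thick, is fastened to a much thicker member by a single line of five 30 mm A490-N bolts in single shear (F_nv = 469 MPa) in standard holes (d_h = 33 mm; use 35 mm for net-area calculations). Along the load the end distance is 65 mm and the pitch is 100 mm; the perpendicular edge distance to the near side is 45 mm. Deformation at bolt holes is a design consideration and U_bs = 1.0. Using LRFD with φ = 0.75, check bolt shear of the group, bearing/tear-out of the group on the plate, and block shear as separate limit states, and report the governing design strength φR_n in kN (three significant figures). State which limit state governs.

1240 kN (bolt shear governs)

Bolt shear: A_b = π·30²/4 = 706.9 mm²; R_n = 469 × 706.9 × 5 × 1 / 1000 = 1658 kN → 0.75 × 1658 = 1240 kN.
Bearing: edge l_c = 48.5, r_n = 500.5 kN; interior l_c = 67, r_n = 619.2 kN; R_n = 500.5 + 4·619.2 = 2977 kN → 2230 kN.
Block shear: A_gv = 9300, A_nv = 6150, A_nt = 550 mm²; R_n = min(0.6F_uA_nv, 0.6F_yA_gv) + U_bs·F_u·A_nt = 1823 kN → 1370 kN.
Bolt shear governs: 1240 kN.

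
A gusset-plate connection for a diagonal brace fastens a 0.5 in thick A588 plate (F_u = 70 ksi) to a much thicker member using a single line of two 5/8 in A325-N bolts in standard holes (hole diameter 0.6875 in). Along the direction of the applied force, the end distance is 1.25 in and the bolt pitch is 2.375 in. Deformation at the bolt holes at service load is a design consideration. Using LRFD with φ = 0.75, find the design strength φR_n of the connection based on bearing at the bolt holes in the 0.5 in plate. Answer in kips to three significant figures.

Per bolt r_n = 1.2 l_c t F_u ≤ 2.4 d t F_u; upper limit = 2.4 × 0.625 × 0.5 × 70 = 52.5 kips.
Edge bolt: l_c = 1.25 − 0.6875/2 = 0.9062 in → 1.2 × 0.9062 × 0.5 × 70 = 38.06 → r_n = 38.06 kips.
Interior bolts: l_c = 2.375 − 0.6875 = 1.688 in → 1.2 × 1.688 × 0.5 × 70 = 70.88 → r_n = 52.5 kips.
R_n = 1 × 38.06 + 1 × 52.5 = 90.56 kips.
Design strength φR_n = 0.75 × 90.56 = 67.9 kips.

67.9 kips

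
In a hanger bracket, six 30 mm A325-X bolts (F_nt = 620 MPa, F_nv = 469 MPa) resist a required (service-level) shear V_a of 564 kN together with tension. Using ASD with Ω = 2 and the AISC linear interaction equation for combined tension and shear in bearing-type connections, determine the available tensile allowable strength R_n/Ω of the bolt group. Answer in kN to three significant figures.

964 kN

A_b = π·30²/4 = 706.9 mm²; f_rv = 564 × 1000 / (6 × 706.9) = 133 MPa.
F'_nt = 1.3 F_nt − (Ω F_nt / F_nv) f_rv = 1.3·620 − (2·620/469)·133 = 454.4 MPa, capped at F_nt → F'_nt = 454.4 MPa.
R_n = F'_nt · A_b · n = 454.4 × 706.9 × 6 / 1000 = 1927 kN.
Allowable strength R_n/Ω = 1927 / 2 = 964 kN.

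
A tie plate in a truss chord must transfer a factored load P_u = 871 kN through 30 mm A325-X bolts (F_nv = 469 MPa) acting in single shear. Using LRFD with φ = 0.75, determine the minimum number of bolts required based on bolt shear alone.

A_b = π·30²/4 = 706.9 mm².
Per-bolt design strength φR_n = 0.75 × 469 × 706.9 × 1 / 1000 = 248.6 kN.
n ≥ 871 / 248.6 = 3.503 → use 4 bolts.

4 bolts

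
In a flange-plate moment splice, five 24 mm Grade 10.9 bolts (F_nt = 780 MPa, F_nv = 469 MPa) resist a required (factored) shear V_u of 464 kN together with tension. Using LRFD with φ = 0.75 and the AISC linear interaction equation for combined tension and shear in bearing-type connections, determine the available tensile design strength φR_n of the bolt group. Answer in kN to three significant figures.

949 kN

A_b = π·24²/4 = 452.4 mm²; f_rv = 464 × 1000 / (5 × 452.4) = 205.1 MPa.
F'_nt = 1.3 F_nt − (F_nt / φF_nv) f_rv = 1.3·780 − (780/(0.75·469))·205.1 = 559.1 MPa, capped at F_nt → F'_nt = 559.1 MPa.
R_n = F'_nt · A_b · n = 559.1 × 452.4 × 5 / 1000 = 1265 kN.
Design strength φR_n = 0.75 × 1265 = 949 kN.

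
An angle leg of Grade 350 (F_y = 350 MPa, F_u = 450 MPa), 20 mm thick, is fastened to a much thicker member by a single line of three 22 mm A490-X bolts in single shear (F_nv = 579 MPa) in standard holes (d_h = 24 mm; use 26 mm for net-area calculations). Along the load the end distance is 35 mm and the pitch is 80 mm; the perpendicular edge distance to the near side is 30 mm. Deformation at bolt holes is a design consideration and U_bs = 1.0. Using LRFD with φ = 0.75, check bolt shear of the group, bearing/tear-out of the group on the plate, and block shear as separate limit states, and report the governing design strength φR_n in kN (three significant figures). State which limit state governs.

495 kN (bolt shear governs)

Bolt shear: A_b = π·22²/4 = 380.1 mm²; R_n = 579 × 380.1 × 3 × 1 / 1000 = 660.3 kN → 0.75 × 660.3 = 495 kN.
Bearing: edge l_c = 23, r_n = 248.4 kN; interior l_c = 56, r_n = 475.2 kN; R_n = 248.4 + 2·475.2 = 1199 kN → 899 kN.
Block shear: A_gv = 3900, A_nv = 2600, A_nt = 340 mm²; R_n = min(0.6F_uA_nv, 0.6F_yA_gv) + U_bs·F_u·A_nt = 855 kN → 641 kN.
Bolt shear governs: 495 kN.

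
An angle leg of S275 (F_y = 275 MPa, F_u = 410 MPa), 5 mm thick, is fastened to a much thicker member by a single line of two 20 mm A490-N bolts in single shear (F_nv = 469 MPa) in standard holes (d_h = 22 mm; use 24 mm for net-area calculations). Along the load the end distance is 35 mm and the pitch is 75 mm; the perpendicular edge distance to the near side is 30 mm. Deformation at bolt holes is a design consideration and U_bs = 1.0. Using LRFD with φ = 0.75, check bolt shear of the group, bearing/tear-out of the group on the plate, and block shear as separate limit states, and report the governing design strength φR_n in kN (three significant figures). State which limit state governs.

Bolt shear: A_b = π·20²/4 = 314.2 mm²; R_n = 469 × 314.2 × 2 × 1 / 1000 = 294.7 kN → 0.75 × 294.7 = 221 kN.
Bearing: edge l_c = 24, r_n = 59.04 kN; interior l_c = 53, r_n = 98.4 kN; R_n = 59.04 + 1·98.4 = 157.4 kN → 118 kN.
Block shear: A_gv = 550, A_nv = 370, A_nt = 90 mm²; R_n = min(0.6F_uA_nv, 0.6F_yA_gv) + U_bs·F_u·A_nt = 127.7 kN → 95.7 kN.
Block shear governs: 95.7 kN.

95.7 kN (block shear governs)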